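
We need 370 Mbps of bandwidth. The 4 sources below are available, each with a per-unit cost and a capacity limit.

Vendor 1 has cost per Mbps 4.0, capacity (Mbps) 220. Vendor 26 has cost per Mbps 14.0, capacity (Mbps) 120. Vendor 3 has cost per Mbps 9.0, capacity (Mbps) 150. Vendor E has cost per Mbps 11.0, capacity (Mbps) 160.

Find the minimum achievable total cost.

Cheapest first:
Take 220 from Vendor 1 at 4.0 ; need 150 more.
Vendor 3 at 9.0: take all 150 Mbps ; 0 still needed.
Vendor E, Vendor 26: unused.
Cost = 220×4.0 + 150×9.0 = 2230.

2230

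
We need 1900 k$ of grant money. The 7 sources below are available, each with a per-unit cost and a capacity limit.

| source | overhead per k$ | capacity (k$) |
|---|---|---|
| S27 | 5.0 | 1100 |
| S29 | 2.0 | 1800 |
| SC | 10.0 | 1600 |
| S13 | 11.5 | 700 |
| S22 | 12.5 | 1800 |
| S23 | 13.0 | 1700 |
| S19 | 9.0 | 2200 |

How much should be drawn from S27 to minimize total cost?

100

Cheapest first:
Take 1800 from S29 at 2.0 ; need 100 more.
S27 at 5.0: take 100 of its 1100 ; requirement met.
S19, SC, S13, S22, S23: unused.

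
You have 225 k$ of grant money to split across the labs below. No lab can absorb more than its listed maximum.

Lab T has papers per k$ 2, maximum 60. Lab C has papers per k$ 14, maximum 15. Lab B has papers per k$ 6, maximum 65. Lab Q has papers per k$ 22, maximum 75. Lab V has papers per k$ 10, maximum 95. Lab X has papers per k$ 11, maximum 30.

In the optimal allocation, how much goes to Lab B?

Highest papers per k$ first: Lab Q 22 > Lab C 14 > Lab X 11 > Lab V 10 > Lab B 6 > Lab T 2.
Lab Q: +75 to 75 (cap) → 150 left.
Lab C: +15 to 15 (cap) → 135 left.
Give Lab X 30 to hit its cap of 30 → 105 left.
Lab V: +95 to 95 (cap) → 10 left.
Lab B: +10 (room for 65) → 10. Pool exhausted.

10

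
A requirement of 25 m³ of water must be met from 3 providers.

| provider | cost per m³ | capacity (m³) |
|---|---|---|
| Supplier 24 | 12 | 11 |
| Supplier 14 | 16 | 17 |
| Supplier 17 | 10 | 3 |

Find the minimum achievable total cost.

Fill from the cheapest provider first.
Supplier 17 (10): use full 3 — 22 m³ to go.
Take 11 from Supplier 24 at 12 — need 11 more.
Take 11 from Supplier 14 at 16 to finish.
Cost = 3×10 + 11×12 + 11×16 = 338.

338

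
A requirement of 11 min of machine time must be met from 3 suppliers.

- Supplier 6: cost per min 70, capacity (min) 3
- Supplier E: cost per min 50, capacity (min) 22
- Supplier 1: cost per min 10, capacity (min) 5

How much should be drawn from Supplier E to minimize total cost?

Fill from the cheapest supplier first.
Supplier 1 at 10: take all 5 min ; 6 still needed.
Supplier E (50): take the remaining 6 ; done.
Supplier 6: unused.

6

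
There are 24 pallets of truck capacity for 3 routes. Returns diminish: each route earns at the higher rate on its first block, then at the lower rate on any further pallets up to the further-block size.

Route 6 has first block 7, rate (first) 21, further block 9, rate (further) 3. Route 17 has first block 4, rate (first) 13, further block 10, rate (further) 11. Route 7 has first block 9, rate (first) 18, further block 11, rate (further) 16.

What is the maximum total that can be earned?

Rank every tier by rate: Route 6/T1 21 > Route 7/T1 18 > Route 7/T2 16 > Route 17/T1 13 > Route 17/T2 11 > Route 6/T2 3.
Route 6/T1 (21): +7 ; 17 left.
Route 7/T1 (18): +9 ; 8 left.
8 remain; put them into Route 7 T2 at 16.
Total = 21×7 + 18×9 + 16×8 = 437.

437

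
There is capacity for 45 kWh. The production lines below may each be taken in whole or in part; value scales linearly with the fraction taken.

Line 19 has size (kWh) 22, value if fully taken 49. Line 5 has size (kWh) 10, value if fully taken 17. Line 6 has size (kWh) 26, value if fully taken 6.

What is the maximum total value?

Best value per unit of size first: Line 19 49/22≈2.23, Line 5 17/10≈1.7, Line 6 6/26≈0.231.
Line 19: take in full, 22 kWh for value 49 → 23 left.
All 10 kWh of Line 5 fit (value 17) → 13 remain.
Fill the last 13 kWh with part of Line 6: 13/26 of it earns 3.
Total value = 69.

69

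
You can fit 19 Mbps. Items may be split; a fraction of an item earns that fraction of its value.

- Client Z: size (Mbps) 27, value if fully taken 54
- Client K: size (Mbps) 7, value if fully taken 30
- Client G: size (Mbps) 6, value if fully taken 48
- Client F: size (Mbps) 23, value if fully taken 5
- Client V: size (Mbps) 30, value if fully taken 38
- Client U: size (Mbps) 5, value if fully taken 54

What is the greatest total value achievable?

Best value per unit of size first: Client U 54/5≈10.8, Client G 48/6≈8, Client K 30/7≈4.29, Client Z 54/27≈2, Client V 38/30≈1.27, Client F 5/23≈0.217.
Client U: take in full, 5 Mbps for value 54 — 14 left.
Take all of Client G (6 Mbps, value 48) — 8 Mbps left.
All 7 Mbps of Client K fit (value 30) — 1 remain.
Only 1 Mbps remain; take 1/27 of Client Z for value 54×1/27 = 2.
Total value = 134.

134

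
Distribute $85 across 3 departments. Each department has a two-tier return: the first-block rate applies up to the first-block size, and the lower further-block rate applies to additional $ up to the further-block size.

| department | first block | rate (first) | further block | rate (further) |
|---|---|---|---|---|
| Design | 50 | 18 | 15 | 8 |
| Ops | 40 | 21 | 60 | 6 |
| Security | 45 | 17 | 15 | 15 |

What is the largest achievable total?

Rank every tier by rate: Ops/T1 21 > Design/T1 18 > Security/T1 17 > Security/T2 15 > Design/T2 8 > Ops/T2 6.
Fill Ops T1 block (40 at 21) ; 45 left.
45 remain; put them into Design T1 at 18.
Total = 21×40 + 18×45 = 1650.

1650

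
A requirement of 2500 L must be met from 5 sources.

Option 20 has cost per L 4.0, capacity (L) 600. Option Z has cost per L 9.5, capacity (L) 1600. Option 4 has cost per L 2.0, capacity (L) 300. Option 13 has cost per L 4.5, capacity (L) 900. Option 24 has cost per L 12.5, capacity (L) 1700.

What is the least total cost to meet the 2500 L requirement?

13700

Cheapest first:
Option 4 (2.0): use full 300 ; 2200 L to go.
Take 600 from Option 20 at 4.0 ; need 1600 more.
Option 13 at 4.5: take all 900 L ; 700 still needed.
Take 700 from Option Z at 9.5 to finish.
Option 24: unused.
Cost = 300×2.0 + 600×4.0 + 900×4.5 + 700×9.5 = 13700.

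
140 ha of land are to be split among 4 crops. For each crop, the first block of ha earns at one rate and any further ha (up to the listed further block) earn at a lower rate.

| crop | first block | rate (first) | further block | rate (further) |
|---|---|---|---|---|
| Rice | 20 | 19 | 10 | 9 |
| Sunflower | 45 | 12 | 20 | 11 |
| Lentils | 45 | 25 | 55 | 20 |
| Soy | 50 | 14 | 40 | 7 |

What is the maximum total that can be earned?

2885

Treat each block as its own option and order by rate: Lentils/tier1 25 > Lentils/tier2 20 > Rice/tier1 19 > Soy/tier1 14 > Sunflower/tier1 12 > Sunflower/tier2 11 > Rice/tier2 9 > Soy/tier2 7.
Fill Lentils tier1 block (45 at 25) ; 95 left.
Fill Lentils tier2 block (55 at 20) ; 40 left.
Rice/tier1 (19): +20 ; 20 left.
Soy/tier1: +20 of 50 at 14; pool empty.
Total = 25×45 + 20×55 + 19×20 + 14×20 = 2885.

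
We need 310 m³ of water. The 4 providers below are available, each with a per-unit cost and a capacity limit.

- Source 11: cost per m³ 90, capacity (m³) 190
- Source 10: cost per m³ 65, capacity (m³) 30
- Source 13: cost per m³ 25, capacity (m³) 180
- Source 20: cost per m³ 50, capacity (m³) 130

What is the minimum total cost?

11000

Fill from the cheapest provider first.
Take 180 from Source 13 at 25 — need 130 more.
Source 20 (50): use full 130 — 0 m³ to go.
Source 10, Source 11: unused.
Cost = 180×25 + 130×50 = 11000.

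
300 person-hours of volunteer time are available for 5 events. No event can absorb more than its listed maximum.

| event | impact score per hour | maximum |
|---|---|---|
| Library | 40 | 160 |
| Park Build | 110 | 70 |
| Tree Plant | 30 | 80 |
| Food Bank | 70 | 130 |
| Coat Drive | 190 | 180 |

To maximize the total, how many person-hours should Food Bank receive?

Highest impact score per hour first: Coat Drive 190 > Park Build 110 > Food Bank 70 > Library 40 > Tree Plant 30.
Give Coat Drive 180 to hit its cap of 180 — 120 left.
Give Park Build 70 to hit its cap of 70 — 50 left.
Only 50 left; Food Bank takes them to reach 50.

50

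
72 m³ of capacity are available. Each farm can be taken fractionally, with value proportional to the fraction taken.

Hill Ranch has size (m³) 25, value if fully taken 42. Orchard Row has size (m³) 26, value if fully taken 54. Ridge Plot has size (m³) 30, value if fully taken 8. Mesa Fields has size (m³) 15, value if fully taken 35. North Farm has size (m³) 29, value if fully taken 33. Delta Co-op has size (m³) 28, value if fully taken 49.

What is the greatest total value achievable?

143.04

Best value per unit of size first: Mesa Fields 35/15≈2.33, Orchard Row 54/26≈2.08, Delta Co-op 49/28≈1.75, Hill Ranch 42/25≈1.68, North Farm 33/29≈1.14, Ridge Plot 8/30≈0.267.
Mesa Fields: take in full, 15 m³ for value 35 ; 57 left.
Orchard Row: take in full, 26 m³ for value 54 ; 31 left.
All 28 m³ of Delta Co-op fit (value 49) ; 3 remain.
Fill the last 3 m³ with part of Hill Ranch: 3/25 of it earns 5.04.
Total value = 143.04.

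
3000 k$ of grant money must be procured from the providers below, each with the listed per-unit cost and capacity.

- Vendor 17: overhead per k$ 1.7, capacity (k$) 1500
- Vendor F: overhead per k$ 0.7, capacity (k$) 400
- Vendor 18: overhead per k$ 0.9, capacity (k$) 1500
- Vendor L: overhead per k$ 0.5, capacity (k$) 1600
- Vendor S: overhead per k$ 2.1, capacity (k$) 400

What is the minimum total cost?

1980

Fill from the cheapest provider first.
Vendor L at 0.5: take all 1600 k$ → 1400 still needed.
Vendor F (0.7): use full 400 → 1000 k$ to go.
Take 1000 from Vendor 18 at 0.9 to finish.
Vendor 17, Vendor S: unused.
Cost = 1600×0.5 + 400×0.7 + 1000×0.9 = 1980.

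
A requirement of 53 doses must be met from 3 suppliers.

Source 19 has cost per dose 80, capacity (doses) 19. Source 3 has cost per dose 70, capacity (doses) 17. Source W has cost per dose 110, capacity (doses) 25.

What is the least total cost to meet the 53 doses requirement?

4580

Fill from the cheapest supplier first.
Take 17 from Source 3 at 70 ; need 36 more.
Take 19 from Source 19 at 80 ; need 17 more.
Source W (110): take the remaining 17 ; done.
Cost = 17×70 + 19×80 + 17×110 = 4580.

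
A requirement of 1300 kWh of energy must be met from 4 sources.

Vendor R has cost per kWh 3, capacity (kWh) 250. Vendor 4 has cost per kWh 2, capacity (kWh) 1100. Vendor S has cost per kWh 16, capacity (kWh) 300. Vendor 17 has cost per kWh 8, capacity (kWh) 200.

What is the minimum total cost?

2800

Use sources in increasing cost order.
Vendor 4 (2): use full 1100 — 200 kWh to go.
Vendor R at 3: take 200 of its 250 — requirement met.
Vendor 17, Vendor S: unused.
Cost = 1100×2 + 200×3 = 2800.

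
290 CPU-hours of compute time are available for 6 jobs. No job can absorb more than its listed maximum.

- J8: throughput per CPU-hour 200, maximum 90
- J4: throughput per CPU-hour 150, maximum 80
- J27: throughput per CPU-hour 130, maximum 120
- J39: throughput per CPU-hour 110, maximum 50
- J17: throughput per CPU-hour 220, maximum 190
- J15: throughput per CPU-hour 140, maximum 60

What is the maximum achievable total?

61300

Highest throughput per CPU-hour first: J17 220 > J8 200 > J4 150 > J15 140 > J27 130 > J39 110.
Give J17 190 to hit its cap of 190 ; 100 left.
J8 takes 90 to reach its cap of 90 ; 10 left.
J4: +10 (room for 80) → 10. Pool exhausted.
Total = 200×90 + 150×10 + 220×190 = 61300.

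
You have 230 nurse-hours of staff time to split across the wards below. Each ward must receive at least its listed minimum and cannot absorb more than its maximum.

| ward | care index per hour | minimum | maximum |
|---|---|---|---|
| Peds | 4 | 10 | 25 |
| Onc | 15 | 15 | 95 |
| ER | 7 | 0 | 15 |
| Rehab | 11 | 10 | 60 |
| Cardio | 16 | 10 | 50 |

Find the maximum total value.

3030

Meeting every minimum uses 10+15+0+10+10 = 45 nurse-hours, leaving 185.
Order the wards by care index per hour: Cardio 16 > Onc 15 > Rehab 11 > ER 7 > Peds 4.
Cardio takes 40 more to reach its cap of 50 → 145 left.
Give Onc 80 more to hit its cap of 95 → 65 left.
Rehab: +50 to 60 (cap) → 15 left.
ER: +15 to 15 (cap) → 0 left.
Total = 4×10 + 15×95 + 7×15 + 11×60 + 16×50 = 3030.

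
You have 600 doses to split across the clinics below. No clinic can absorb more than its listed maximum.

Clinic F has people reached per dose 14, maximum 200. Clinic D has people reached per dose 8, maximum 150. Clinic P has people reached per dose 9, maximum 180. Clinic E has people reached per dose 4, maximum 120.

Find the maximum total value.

5900

Highest people reached per dose first: Clinic F 14 > Clinic P 9 > Clinic D 8 > Clinic E 4.
Clinic F takes 200 to reach its cap of 200 — 400 left.
Clinic P: +180 to 180 (cap) — 220 left.
Clinic D: +150 to 150 (cap) — 70 left.
Clinic E has room for 120 but only 70 remain, so it gets 70.
Total = 14×200 + 8×150 + 9×180 + 4×70 = 5900.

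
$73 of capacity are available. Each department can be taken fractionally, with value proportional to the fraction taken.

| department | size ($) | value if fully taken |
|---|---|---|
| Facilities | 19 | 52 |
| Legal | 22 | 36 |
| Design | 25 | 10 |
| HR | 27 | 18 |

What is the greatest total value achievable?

Rank by value-to-size ratio: Facilities 52/19≈2.74, Legal 36/22≈1.64, HR 18/27≈0.667, Design 10/25≈0.4.
Facilities: take in full, 19 $ for value 52 → 54 left.
Legal: take in full, 22 $ for value 36 → 32 left.
HR: take in full, 27 $ for value 18 → 5 left.
5 $ left: a 5/25 share of Design gives 10×5/25 = 2.
Total value = 108.

108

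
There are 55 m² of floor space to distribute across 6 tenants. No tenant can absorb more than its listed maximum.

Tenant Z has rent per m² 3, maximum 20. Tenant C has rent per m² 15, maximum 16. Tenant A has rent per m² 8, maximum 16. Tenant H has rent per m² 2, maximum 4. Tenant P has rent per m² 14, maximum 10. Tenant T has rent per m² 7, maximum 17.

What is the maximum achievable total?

599

Order the tenants by rent per m²: Tenant C 15 > Tenant P 14 > Tenant A 8 > Tenant T 7 > Tenant Z 3 > Tenant H 2.
Give Tenant C 16 to hit its cap of 16 — 39 left.
Give Tenant P 10 to hit its cap of 10 — 29 left.
Tenant A: +16 to 16 (cap) — 13 left.
Tenant T has room for 17 but only 13 remain, so it gets 13.
Total = 15×16 + 8×16 + 14×10 + 7×13 = 599.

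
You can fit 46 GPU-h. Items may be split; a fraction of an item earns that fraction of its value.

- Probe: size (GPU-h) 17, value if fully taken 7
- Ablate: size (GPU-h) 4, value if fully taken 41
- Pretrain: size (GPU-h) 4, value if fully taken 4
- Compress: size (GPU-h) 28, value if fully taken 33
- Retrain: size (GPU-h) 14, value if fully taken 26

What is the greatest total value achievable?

100

Rank by value-to-size ratio: Ablate 41/4≈10.2, Retrain 26/14≈1.86, Compress 33/28≈1.18, Pretrain 4/4≈1, Probe 7/17≈0.412.
Ablate: take in full, 4 GPU-h for value 41 → 42 left.
Retrain: take in full, 14 GPU-h for value 26 → 28 left.
Compress: take in full, 28 GPU-h for value 33 → 0 left.
Total value = 100.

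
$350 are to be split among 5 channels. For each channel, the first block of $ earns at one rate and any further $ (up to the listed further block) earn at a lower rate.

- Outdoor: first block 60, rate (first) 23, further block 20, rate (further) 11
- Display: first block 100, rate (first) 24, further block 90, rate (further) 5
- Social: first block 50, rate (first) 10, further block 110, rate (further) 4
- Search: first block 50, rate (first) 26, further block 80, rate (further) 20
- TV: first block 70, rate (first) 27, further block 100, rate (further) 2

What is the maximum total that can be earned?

Rank every tier by rate: TV/first 27 > Search/first 26 > Display/first 24 > Outdoor/first 23 > Search/second 20 > Outdoor/second 11 > Social/first 10 > Display/second 5 > Social/second 4 > TV/second 2.
TV/first (27): +70 ; 280 left.
Search first at 26: fill all 50 ; 230 left.
Display/first (24): +100 ; 130 left.
Fill Outdoor first block (60 at 23) ; 70 left.
70 remain; put them into Search second at 20.
Total = 27×70 + 26×50 + 24×100 + 23×60 + 20×70 = 8370.

8370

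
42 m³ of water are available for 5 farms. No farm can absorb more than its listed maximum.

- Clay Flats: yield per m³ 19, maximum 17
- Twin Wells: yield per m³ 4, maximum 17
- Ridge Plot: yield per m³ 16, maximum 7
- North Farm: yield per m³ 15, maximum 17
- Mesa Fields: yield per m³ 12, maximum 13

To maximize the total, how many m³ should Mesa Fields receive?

1

Highest yield per m³ first: Clay Flats 19 > Ridge Plot 16 > North Farm 15 > Mesa Fields 12 > Twin Wells 4.
Clay Flats takes 17 to reach its cap of 17 ; 25 left.
Ridge Plot takes 7 to reach its cap of 7 ; 18 left.
North Farm takes 17 to reach its cap of 17 ; 1 left.
Mesa Fields has room for 13 but only 1 remain, so it gets 1.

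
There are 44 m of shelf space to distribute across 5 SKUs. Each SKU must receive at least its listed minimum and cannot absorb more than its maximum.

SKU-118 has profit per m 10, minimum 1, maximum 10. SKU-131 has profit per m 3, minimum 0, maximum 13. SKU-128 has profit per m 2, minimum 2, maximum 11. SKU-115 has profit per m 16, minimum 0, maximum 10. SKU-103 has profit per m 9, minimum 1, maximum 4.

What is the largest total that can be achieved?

Meeting every minimum uses 1+0+2+0+1 = 4 m, leaving 40.
Rank by profit per m: SKU-115 16 > SKU-118 10 > SKU-103 9 > SKU-131 3 > SKU-128 2.
Give SKU-115 10 more to hit its cap of 10 ; 30 left.
SKU-118 takes 9 more to reach its cap of 10 ; 21 left.
SKU-103 takes 3 more to reach its cap of 4 ; 18 left.
Give SKU-131 13 more to hit its cap of 13 ; 5 left.
SKU-128: +5 (room for 9) → 7. Pool exhausted.
Total = 10×10 + 3×13 + 2×7 + 16×10 + 9×4 = 349.

349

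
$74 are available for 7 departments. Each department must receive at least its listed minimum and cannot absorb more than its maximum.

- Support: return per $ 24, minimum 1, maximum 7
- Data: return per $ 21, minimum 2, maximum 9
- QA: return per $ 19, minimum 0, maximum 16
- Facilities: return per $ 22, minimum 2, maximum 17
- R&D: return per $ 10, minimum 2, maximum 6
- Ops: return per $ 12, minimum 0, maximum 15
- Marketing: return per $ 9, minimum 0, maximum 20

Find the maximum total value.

1311

Meeting every minimum uses 1+2+0+2+2+0+0 = 7 $, leaving 67.
Order the departments by return per $: Support 24 > Facilities 22 > Data 21 > QA 19 > Ops 12 > R&D 10 > Marketing 9.
Give Support 6 more to hit its cap of 7 ; 61 left.
Facilities takes 15 more to reach its cap of 17 ; 46 left.
Data: +7 to 9 (cap) ; 39 left.
QA takes 16 more to reach its cap of 16 ; 23 left.
Give Ops 15 more to hit its cap of 15 ; 8 left.
R&D: +4 to 6 (cap) ; 4 left.
Marketing has room for 20 more but only 4 remain, so it gets 4.
Total = 24×7 + 21×9 + 19×16 + 22×17 + 10×6 + 12×15 + 9×4 = 1311.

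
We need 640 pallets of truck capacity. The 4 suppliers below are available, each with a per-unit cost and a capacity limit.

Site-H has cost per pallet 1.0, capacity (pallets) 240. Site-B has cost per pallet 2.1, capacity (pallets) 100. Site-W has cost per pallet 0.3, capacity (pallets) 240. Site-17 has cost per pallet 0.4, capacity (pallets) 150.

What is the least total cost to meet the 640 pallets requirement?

Cheapest first:
Site-W (0.3): use full 240 → 400 pallets to go.
Site-17 (0.4): use full 150 → 250 pallets to go.
Take 240 from Site-H at 1.0 → need 10 more.
Take 10 from Site-B at 2.1 to finish.
Cost = 240×0.3 + 150×0.4 + 240×1.0 + 10×2.1 = 393.

393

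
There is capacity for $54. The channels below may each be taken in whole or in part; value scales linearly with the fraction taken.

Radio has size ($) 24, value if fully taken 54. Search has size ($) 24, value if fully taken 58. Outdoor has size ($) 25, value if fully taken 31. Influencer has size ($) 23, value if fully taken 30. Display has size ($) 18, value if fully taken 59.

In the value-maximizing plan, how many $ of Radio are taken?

12

Rank by value-to-size ratio: Display 59/18≈3.28, Search 58/24≈2.42, Radio 54/24≈2.25, Influencer 30/23≈1.3, Outdoor 31/25≈1.24.
All 18 $ of Display fit (value 59) ; 36 remain.
All 24 $ of Search fit (value 58) ; 12 remain.
12 $ left: a 12/24 share of Radio gives 54×12/24 = 27.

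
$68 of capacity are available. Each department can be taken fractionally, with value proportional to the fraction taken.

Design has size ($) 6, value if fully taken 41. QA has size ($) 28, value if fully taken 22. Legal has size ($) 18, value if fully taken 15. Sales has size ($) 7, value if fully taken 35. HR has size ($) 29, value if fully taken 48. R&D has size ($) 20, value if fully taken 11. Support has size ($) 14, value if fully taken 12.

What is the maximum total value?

Rank by value-to-size ratio: Design 41/6≈6.83, Sales 35/7≈5, HR 48/29≈1.66, Support 12/14≈0.857, Legal 15/18≈0.833, QA 22/28≈0.786, R&D 11/20≈0.55.
Design: take in full, 6 $ for value 41 ; 62 left.
Take all of Sales (7 $, value 35) ; 55 $ left.
Take all of HR (29 $, value 48) ; 26 $ left.
All 14 $ of Support fit (value 12) ; 12 remain.
12 $ left: a 12/18 share of Legal gives 15×12/18 = 10.
Total value = 146.

146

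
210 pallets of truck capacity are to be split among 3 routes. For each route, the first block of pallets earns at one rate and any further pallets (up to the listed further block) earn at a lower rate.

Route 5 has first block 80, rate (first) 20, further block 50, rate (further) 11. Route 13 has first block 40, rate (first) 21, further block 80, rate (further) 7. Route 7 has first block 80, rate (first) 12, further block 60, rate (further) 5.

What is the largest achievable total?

3510

Treat each block as its own option and order by rate: Route 13/first 21 > Route 5/first 20 > Route 7/first 12 > Route 5/second 11 > Route 13/second 7 > Route 7/second 5.
Fill Route 13 first block (40 at 21) ; 170 left.
Route 5 first at 20: fill all 80 ; 90 left.
Fill Route 7 first block (80 at 12) ; 10 left.
Route 5 second at 11: only 10 left, fill 10.
Total = 21×40 + 20×80 + 12×80 + 11×10 = 3510.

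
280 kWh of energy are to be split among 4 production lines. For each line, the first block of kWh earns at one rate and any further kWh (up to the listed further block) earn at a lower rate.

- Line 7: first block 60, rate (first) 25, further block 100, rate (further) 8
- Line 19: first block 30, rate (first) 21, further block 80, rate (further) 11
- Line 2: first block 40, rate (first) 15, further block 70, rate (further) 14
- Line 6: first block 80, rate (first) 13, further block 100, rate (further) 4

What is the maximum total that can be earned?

Order all 8 blocks by rate: Line 7/tier1 25 > Line 19/tier1 21 > Line 2/tier1 15 > Line 2/tier2 14 > Line 6/tier1 13 > Line 19/tier2 11 > Line 7/tier2 8 > Line 6/tier2 4.
Line 7/tier1 (25): +60 ; 220 left.
Line 19/tier1 (21): +30 ; 190 left.
Line 2 tier1 at 15: fill all 40 ; 150 left.
Line 2/tier2 (14): +70 ; 80 left.
Line 6/tier1 (13): +80 ; 0 left.
Total = 25×60 + 21×30 + 15×40 + 14×70 + 13×80 = 4750.

4750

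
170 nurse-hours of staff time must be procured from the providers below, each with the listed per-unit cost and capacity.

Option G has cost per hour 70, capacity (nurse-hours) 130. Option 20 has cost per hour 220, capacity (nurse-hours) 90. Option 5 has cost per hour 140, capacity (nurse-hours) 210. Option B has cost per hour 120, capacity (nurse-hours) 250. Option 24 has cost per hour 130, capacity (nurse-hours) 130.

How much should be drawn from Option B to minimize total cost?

Use providers in increasing cost order.
Take 130 from Option G at 70 → need 40 more.
Option B (120): take the remaining 40 → done.
Option 24, Option 5, Option 20: unused.

40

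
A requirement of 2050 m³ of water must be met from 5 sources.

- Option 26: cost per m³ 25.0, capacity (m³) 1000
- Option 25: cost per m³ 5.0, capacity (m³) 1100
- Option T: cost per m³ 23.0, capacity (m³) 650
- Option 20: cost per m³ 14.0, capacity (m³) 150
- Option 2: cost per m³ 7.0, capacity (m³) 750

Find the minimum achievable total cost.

Fill from the cheapest source first.
Option 25 (5.0): use full 1100 → 950 m³ to go.
Take 750 from Option 2 at 7.0 → need 200 more.
Take 150 from Option 20 at 14.0 → need 50 more.
Option T (23.0): take the remaining 50 → done.
Option 26: unused.
Cost = 1100×5.0 + 750×7.0 + 150×14.0 + 50×23.0 = 14000.

14000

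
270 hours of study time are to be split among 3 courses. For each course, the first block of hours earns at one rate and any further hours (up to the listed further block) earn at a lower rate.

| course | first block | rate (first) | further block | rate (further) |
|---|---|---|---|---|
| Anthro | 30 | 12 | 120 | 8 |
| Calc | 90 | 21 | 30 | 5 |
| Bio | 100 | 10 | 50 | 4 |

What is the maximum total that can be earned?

Rank every tier by rate: Calc/tier1 21 > Anthro/tier1 12 > Bio/tier1 10 > Anthro/tier2 8 > Calc/tier2 5 > Bio/tier2 4.
Calc tier1 at 21: fill all 90 — 180 left.
Anthro tier1 at 12: fill all 30 — 150 left.
Bio tier1 at 10: fill all 100 — 50 left.
50 remain; put them into Anthro tier2 at 8.
Total = 21×90 + 12×30 + 10×100 + 8×50 = 3650.

3650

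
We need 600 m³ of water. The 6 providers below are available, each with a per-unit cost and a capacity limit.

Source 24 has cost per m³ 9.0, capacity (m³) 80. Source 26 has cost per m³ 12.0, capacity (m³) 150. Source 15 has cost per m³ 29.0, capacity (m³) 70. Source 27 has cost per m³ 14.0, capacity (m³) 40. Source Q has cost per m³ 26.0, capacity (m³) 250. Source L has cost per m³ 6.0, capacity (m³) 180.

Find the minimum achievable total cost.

Fill from the cheapest provider first.
Take 180 from Source L at 6.0 — need 420 more.
Source 24 at 9.0: take all 80 m³ — 340 still needed.
Source 26 (12.0): use full 150 — 190 m³ to go.
Take 40 from Source 27 at 14.0 — need 150 more.
Source Q (26.0): take the remaining 150 — done.
Source 15: unused.
Cost = 180×6.0 + 80×9.0 + 150×12.0 + 40×14.0 + 150×26.0 = 8060.

8060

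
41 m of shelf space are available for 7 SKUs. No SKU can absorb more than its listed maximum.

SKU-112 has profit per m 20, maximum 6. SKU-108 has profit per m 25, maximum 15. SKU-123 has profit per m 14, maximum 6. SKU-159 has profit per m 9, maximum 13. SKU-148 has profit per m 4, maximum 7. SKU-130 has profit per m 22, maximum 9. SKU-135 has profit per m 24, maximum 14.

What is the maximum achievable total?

969

Highest profit per m first: SKU-108 25 > SKU-135 24 > SKU-130 22 > SKU-112 20 > SKU-123 14 > SKU-159 9 > SKU-148 4.
SKU-108: +15 to 15 (cap) ; 26 left.
Give SKU-135 14 to hit its cap of 14 ; 12 left.
Give SKU-130 9 to hit its cap of 9 ; 3 left.
SKU-112 has room for 6 but only 3 remain, so it gets 3.
Total = 20×3 + 25×15 + 22×9 + 24×14 = 969.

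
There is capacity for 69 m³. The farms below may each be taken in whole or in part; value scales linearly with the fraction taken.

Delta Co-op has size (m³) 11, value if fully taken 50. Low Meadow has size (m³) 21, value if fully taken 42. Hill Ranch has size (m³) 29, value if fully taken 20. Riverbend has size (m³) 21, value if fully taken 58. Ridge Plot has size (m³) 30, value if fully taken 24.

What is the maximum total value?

Best value per unit of size first: Delta Co-op 50/11≈4.55, Riverbend 58/21≈2.76, Low Meadow 42/21≈2, Ridge Plot 24/30≈0.8, Hill Ranch 20/29≈0.69.
Take all of Delta Co-op (11 m³, value 50) → 58 m³ left.
All 21 m³ of Riverbend fit (value 58) → 37 remain.
Low Meadow: take in full, 21 m³ for value 42 → 16 left.
Only 16 m³ remain; take 16/30 of Ridge Plot for value 24×16/30 = 12.8.
Total value = 162.8.

162.8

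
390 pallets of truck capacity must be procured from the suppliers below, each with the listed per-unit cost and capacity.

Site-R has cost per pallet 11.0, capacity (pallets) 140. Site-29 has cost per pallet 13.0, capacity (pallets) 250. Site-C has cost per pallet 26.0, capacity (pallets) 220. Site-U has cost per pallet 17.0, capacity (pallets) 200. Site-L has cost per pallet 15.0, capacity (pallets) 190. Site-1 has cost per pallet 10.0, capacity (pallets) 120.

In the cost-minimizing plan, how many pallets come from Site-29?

130

Fill from the cheapest supplier first.
Take 120 from Site-1 at 10.0 → need 270 more.
Take 140 from Site-R at 11.0 → need 130 more.
Site-29 at 13.0: take 130 of its 250 → requirement met.
Site-L, Site-U, Site-C: unused.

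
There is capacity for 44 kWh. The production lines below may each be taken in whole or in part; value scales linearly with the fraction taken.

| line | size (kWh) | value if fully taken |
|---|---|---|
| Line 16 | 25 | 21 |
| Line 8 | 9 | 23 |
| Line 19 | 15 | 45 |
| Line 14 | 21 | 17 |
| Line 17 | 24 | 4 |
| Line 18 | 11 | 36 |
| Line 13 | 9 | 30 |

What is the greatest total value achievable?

134

Best value per unit of size first: Line 13 30/9≈3.33, Line 18 36/11≈3.27, Line 19 45/15≈3, Line 8 23/9≈2.56, Line 16 21/25≈0.84, Line 14 17/21≈0.81, Line 17 4/24≈0.167.
All 9 kWh of Line 13 fit (value 30) → 35 remain.
All 11 kWh of Line 18 fit (value 36) → 24 remain.
Take all of Line 19 (15 kWh, value 45) → 9 kWh left.
Take all of Line 8 (9 kWh, value 23) → 0 kWh left.
Total value = 134.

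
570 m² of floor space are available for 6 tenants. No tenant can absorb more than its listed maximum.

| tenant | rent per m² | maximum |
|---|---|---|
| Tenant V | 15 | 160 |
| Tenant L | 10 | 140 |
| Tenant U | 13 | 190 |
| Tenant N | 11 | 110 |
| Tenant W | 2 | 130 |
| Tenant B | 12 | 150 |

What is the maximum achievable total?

7440

Highest rent per m² first: Tenant V 15 > Tenant U 13 > Tenant B 12 > Tenant N 11 > Tenant L 10 > Tenant W 2.
Tenant V: +160 to 160 (cap) — 410 left.
Tenant U takes 190 to reach its cap of 190 — 220 left.
Give Tenant B 150 to hit its cap of 150 — 70 left.
Only 70 left; Tenant N takes them to reach 70.
Total = 15×160 + 13×190 + 11×70 + 12×150 = 7440.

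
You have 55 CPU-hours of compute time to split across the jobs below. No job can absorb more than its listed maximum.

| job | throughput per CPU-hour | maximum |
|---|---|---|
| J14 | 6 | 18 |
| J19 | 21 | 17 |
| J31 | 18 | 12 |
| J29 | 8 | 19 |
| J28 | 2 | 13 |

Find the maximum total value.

Highest throughput per CPU-hour first: J19 21 > J31 18 > J29 8 > J14 6 > J28 2.
J19 takes 17 to reach its cap of 17 — 38 left.
Give J31 12 to hit its cap of 12 — 26 left.
J29: +19 to 19 (cap) — 7 left.
J14 has room for 18 but only 7 remain, so it gets 7.
Total = 6×7 + 21×17 + 18×12 + 8×19 = 767.

767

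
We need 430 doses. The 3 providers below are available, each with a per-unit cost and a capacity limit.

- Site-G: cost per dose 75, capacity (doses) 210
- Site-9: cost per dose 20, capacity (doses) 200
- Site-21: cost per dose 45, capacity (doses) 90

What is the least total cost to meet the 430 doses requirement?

Fill from the cheapest provider first.
Take 200 from Site-9 at 20 — need 230 more.
Take 90 from Site-21 at 45 — need 140 more.
Site-G at 75: take 140 of its 210 — requirement met.
Cost = 200×20 + 90×45 + 140×75 = 18550.

18550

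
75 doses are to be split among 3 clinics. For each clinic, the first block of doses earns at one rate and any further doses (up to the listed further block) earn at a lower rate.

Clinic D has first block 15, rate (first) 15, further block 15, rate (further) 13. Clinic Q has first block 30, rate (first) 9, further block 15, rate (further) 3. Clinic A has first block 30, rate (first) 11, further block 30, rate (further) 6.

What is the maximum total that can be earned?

885

Order all 6 blocks by rate: Clinic D/first 15 > Clinic D/second 13 > Clinic A/first 11 > Clinic Q/first 9 > Clinic A/second 6 > Clinic Q/second 3.
Fill Clinic D first block (15 at 15) → 60 left.
Clinic D/second (13): +15 → 45 left.
Clinic A first at 11: fill all 30 → 15 left.
Clinic Q first at 9: only 15 left, fill 15.
Total = 15×15 + 13×15 + 11×30 + 9×15 = 885.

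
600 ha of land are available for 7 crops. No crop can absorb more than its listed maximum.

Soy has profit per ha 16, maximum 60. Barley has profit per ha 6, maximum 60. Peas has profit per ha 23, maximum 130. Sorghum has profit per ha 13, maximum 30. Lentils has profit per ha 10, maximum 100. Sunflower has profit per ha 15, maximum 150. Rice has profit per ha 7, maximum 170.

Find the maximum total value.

8500

Highest profit per ha first: Peas 23 > Soy 16 > Sunflower 15 > Sorghum 13 > Lentils 10 > Rice 7 > Barley 6.
Give Peas 130 to hit its cap of 130 → 470 left.
Soy takes 60 to reach its cap of 60 → 410 left.
Sunflower takes 150 to reach its cap of 150 → 260 left.
Sorghum: +30 to 30 (cap) → 230 left.
Give Lentils 100 to hit its cap of 100 → 130 left.
Rice has room for 170 but only 130 remain, so it gets 130.
Total = 16×60 + 23×130 + 13×30 + 10×100 + 15×150 + 7×130 = 8500.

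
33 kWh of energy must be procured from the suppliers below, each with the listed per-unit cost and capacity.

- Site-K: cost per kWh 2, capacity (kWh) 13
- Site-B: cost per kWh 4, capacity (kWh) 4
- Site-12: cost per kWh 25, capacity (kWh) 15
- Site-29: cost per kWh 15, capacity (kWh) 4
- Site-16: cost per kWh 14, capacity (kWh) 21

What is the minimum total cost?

Fill from the cheapest supplier first.
Take 13 from Site-K at 2 → need 20 more.
Site-B at 4: take all 4 kWh → 16 still needed.
Site-16 at 14: take 16 of its 21 → requirement met.
Site-29, Site-12: unused.
Cost = 13×2 + 4×4 + 16×14 = 266.

266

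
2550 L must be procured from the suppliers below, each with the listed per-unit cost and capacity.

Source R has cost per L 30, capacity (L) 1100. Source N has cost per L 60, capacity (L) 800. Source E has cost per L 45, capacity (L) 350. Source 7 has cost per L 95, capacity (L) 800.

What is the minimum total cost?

125250

Cheapest first:
Take 1100 from Source R at 30 → need 1450 more.
Take 350 from Source E at 45 → need 1100 more.
Source N (60): use full 800 → 300 L to go.
Source 7 at 95: take 300 of its 800 → requirement met.
Cost = 1100×30 + 350×45 + 800×60 + 300×95 = 125250.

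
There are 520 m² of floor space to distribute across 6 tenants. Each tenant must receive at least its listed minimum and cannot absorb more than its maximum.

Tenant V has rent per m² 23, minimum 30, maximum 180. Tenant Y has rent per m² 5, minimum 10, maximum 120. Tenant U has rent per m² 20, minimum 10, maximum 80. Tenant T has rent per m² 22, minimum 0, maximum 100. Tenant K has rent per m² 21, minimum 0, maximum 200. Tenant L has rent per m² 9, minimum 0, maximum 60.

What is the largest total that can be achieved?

Meeting every minimum uses 30+10+10+0+0+0 = 50 m², leaving 470.
Rank by rent per m²: Tenant V 23 > Tenant T 22 > Tenant K 21 > Tenant U 20 > Tenant L 9 > Tenant Y 5.
Give Tenant V 150 more to hit its cap of 180 ; 320 left.
Tenant T takes 100 more to reach its cap of 100 ; 220 left.
Give Tenant K 200 more to hit its cap of 200 ; 20 left.
Only 20 left; Tenant U takes them to reach 30.
Total = 23×180 + 5×10 + 20×30 + 22×100 + 21×200 = 11190.

11190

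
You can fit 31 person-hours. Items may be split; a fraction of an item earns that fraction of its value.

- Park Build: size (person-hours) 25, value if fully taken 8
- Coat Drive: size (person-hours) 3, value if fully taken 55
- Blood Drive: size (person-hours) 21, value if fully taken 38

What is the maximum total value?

Sort by value density: Coat Drive 55/3≈18.3, Blood Drive 38/21≈1.81, Park Build 8/25≈0.32.
Take all of Coat Drive (3 person-hours, value 55) — 28 person-hours left.
All 21 person-hours of Blood Drive fit (value 38) — 7 remain.
Fill the last 7 person-hours with part of Park Build: 7/25 of it earns 2.24.
Total value = 95.24.

95.24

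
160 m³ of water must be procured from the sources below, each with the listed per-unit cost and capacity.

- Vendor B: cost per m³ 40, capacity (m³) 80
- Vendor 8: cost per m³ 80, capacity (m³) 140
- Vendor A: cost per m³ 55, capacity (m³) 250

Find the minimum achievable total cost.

Use sources in increasing cost order.
Vendor B (40): use full 80 — 80 m³ to go.
Vendor A at 55: take 80 of its 250 — requirement met.
Vendor 8: unused.
Cost = 80×40 + 80×55 = 7600.

7600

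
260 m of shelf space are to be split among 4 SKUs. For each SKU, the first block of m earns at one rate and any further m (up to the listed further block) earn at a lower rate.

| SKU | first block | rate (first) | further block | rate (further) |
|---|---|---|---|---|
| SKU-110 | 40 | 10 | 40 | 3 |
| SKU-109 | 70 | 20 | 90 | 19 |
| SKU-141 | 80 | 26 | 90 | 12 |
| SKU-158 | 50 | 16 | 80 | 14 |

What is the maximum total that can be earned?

5510

Rank every tier by rate: SKU-141/first 26 > SKU-109/first 20 > SKU-109/second 19 > SKU-158/first 16 > SKU-158/second 14 > SKU-141/second 12 > SKU-110/first 10 > SKU-110/second 3.
SKU-141/first (26): +80 — 180 left.
SKU-109 first at 20: fill all 70 — 110 left.
SKU-109/second (19): +90 — 20 left.
SKU-158/first: +20 of 50 at 16; pool empty.
Total = 26×80 + 20×70 + 19×90 + 16×20 = 5510.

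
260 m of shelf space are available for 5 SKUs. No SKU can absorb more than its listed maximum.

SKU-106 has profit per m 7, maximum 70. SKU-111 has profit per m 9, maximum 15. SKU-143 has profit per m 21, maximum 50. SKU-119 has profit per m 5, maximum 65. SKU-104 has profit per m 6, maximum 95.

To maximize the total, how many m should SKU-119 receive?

Rank by profit per m: SKU-143 21 > SKU-111 9 > SKU-106 7 > SKU-104 6 > SKU-119 5.
SKU-143: +50 to 50 (cap) ; 210 left.
Give SKU-111 15 to hit its cap of 15 ; 195 left.
Give SKU-106 70 to hit its cap of 70 ; 125 left.
SKU-104: +95 to 95 (cap) ; 30 left.
SKU-119 has room for 65 but only 30 remain, so it gets 30.

30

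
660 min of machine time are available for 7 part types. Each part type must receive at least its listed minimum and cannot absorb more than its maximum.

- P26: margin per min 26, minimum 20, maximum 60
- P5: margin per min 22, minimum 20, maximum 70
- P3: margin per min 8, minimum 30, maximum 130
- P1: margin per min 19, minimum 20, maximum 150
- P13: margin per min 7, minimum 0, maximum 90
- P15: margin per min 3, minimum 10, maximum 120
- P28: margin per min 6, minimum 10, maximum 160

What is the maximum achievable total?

8550

Meeting every minimum uses 20+20+30+20+0+10+10 = 110 min, leaving 550.
Order the part types by margin per min: P26 26 > P5 22 > P1 19 > P3 8 > P13 7 > P28 6 > P15 3.
P26 takes 40 more to reach its cap of 60 → 510 left.
P5: +50 to 70 (cap) → 460 left.
P1: +130 to 150 (cap) → 330 left.
P3 takes 100 more to reach its cap of 130 → 230 left.
Give P13 90 more to hit its cap of 90 → 140 left.
Only 140 left; P28 takes them to reach 150.
Total = 26×60 + 22×70 + 8×130 + 19×150 + 7×90 + 3×10 + 6×150 = 8550.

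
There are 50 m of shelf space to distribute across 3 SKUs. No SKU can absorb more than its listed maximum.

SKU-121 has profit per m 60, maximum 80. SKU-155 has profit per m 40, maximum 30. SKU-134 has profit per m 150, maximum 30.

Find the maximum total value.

Rank by profit per m: SKU-134 150 > SKU-121 60 > SKU-155 40.
SKU-134 takes 30 to reach its cap of 30 ; 20 left.
SKU-121: +20 (room for 80) → 20. Pool exhausted.
Total = 60×20 + 150×30 = 5700.

5700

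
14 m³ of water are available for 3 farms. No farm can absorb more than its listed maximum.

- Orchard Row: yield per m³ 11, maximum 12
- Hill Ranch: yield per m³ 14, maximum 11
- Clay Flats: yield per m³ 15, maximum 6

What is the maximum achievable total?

202

Rank by yield per m³: Clay Flats 15 > Hill Ranch 14 > Orchard Row 11.
Clay Flats: +6 to 6 (cap) → 8 left.
Only 8 left; Hill Ranch takes them to reach 8.
Total = 14×8 + 15×6 = 202.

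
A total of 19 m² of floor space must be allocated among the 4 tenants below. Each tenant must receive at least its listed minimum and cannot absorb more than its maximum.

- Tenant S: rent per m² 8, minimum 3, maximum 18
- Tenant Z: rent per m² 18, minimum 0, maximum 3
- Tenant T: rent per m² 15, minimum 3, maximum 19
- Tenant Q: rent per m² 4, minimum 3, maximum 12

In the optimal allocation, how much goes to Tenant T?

Meeting every minimum uses 3+0+3+3 = 9 m², leaving 10.
Highest rent per m² first: Tenant Z 18 > Tenant T 15 > Tenant S 8 > Tenant Q 4.
Give Tenant Z 3 more to hit its cap of 3 → 7 left.
Tenant T has room for 16 more but only 7 remain, so it gets 10.

10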